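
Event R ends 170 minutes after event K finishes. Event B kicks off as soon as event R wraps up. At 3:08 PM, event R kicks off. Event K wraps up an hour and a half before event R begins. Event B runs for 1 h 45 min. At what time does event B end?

6:13 PM

Event K ends at 3:08 PM − 90 min = 1:38 PM.
Event R ends at 1:38 PM + 170 min = 4:28 PM.
So event B starts at 4:28 PM.
Event B ends at 4:28 PM + 105 min = 6:13 PM.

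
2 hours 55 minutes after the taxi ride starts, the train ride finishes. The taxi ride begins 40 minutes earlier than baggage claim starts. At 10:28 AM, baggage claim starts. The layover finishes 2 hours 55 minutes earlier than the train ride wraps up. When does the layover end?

9:48 AM

The taxi ride starts at 10:28 AM − 40 min = 9:48 AM.
The train ride ends at 9:48 AM + 175 min = 12:43 PM.
The layover ends at 12:43 PM − 175 min = 9:48 AM.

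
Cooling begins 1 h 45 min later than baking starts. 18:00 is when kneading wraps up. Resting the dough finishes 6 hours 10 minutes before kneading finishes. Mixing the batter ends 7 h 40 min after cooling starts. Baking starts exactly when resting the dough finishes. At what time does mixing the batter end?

21:15

Resting the dough ends at 18:00 − 370 min = 11:50.
So baking starts at 11:50.
Cooling starts at 11:50 + 105 min = 13:35.
Mixing the batter ends at 13:35 + 460 min = 21:15.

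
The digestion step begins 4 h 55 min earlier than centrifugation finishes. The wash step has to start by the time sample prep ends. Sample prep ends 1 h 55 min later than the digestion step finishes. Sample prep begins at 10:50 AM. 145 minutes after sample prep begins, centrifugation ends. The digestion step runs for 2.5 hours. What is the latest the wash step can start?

12:45 PM

Centrifugation ends at 10:50 AM + 145 min = 1:15 PM.
The digestion step starts at 1:15 PM − 295 min = 8:20 AM.
The digestion step ends at 8:20 AM + 150 min = 10:50 AM.
Sample prep ends at 10:50 AM + 115 min = 12:45 PM.
The wash step is bounded by sample prep, so the latest it can start is 12:45 PM.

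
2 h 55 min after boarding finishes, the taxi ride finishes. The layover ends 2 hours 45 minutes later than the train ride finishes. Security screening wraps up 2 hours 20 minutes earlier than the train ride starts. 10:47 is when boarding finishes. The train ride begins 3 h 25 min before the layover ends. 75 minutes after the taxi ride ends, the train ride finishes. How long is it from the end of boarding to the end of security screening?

1 h 10 min

The taxi ride ends at 10:47 + 175 min = 13:42.
The train ride ends at 13:42 + 75 min = 14:57.
The layover ends at 14:57 + 165 min = 17:42.
The train ride starts at 17:42 − 205 min = 14:17.
Security screening ends at 14:17 − 140 min = 11:57.
From 10:47 to 11:57 is 1 h 10 min.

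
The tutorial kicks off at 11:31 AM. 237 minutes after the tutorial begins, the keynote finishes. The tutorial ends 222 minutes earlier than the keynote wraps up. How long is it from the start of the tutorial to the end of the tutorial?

The keynote ends at 11:31 AM + 237 min = 3:28 PM.
The tutorial ends at 3:28 PM − 222 min = 11:46 AM.
From 11:31 AM to 11:46 AM is 15 minutes.

15 minutes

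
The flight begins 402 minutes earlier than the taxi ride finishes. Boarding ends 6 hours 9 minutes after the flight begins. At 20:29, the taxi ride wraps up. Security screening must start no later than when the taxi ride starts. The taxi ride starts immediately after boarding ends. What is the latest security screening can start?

The flight starts at 20:29 − 402 min = 13:47.
Boarding ends at 13:47 + 369 min = 19:56.
So the taxi ride starts at 19:56.
Security screening is bounded by the taxi ride, so the latest it can start is 19:56.

19:56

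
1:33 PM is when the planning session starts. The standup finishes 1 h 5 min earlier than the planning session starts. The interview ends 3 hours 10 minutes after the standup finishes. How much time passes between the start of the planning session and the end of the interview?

The standup ends at 1:33 PM − 65 min = 12:28 PM.
The interview ends at 12:28 PM + 190 min = 3:38 PM.
From 1:33 PM to 3:38 PM is 125 minutes.

125 minutes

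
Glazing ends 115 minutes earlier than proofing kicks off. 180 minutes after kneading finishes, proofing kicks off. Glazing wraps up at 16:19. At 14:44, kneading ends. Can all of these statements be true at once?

No

Proofing starts at 14:44 + 180 min = 17:44.
Glazing ends at 17:44 − 115 min = 15:49.
But glazing is also said to end at 16:19 — a 30-minute conflict.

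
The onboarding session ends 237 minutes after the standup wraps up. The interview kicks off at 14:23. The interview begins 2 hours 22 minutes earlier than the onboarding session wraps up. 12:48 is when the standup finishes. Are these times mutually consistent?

The onboarding session ends at 12:48 + 237 min = 16:45.
The interview starts at 16:45 − 142 min = 14:23.
That matches the stated 14:23, so the schedule is consistent.

Yes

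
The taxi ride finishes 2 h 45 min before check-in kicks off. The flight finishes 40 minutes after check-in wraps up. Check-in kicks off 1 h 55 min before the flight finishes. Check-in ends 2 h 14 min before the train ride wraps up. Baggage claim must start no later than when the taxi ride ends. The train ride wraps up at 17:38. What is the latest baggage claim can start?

Check-in ends at 17:38 − 134 min = 15:24.
The flight ends at 15:24 + 40 min = 16:04.
Check-in starts at 16:04 − 115 min = 14:09.
The taxi ride ends at 14:09 − 165 min = 11:24.
Baggage claim is bounded by the taxi ride, so the latest it can start is 11:24.

11:24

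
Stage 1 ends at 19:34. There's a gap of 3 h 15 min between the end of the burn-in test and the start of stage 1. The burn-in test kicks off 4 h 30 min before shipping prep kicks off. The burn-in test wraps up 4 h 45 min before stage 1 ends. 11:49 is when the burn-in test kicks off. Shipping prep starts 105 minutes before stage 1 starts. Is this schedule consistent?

The burn-in test ends at 19:34 − 285 min = 14:49.
Stage 1 starts at 14:49 + 195 min = 18:04.
Shipping prep starts at 18:04 − 105 min = 16:19.
The burn-in test starts at 16:19 − 270 min = 11:49.
That matches the stated 11:49, so the schedule is consistent.

Yes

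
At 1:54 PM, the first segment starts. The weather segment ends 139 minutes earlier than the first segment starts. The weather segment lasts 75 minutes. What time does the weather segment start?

The weather segment ends at 1:54 PM − 139 min = 11:35 AM.
The weather segment starts at 11:35 AM − 75 min = 10:20 AM.

10:20 AM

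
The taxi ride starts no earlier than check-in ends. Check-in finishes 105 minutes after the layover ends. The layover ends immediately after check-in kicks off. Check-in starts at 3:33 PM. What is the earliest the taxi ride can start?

5:18 PM

The layover ends at 3:33 PM.
Check-in ends at 3:33 PM + 105 min = 5:18 PM.
The taxi ride is bounded by check-in, so the earliest it can start is 5:18 PM.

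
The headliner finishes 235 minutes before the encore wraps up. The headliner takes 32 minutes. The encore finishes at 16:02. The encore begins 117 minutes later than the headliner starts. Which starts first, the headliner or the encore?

the headliner

The headliner ends at 16:02 − 235 min = 12:07.
The headliner starts at 12:07 − 32 min = 11:35.
The encore starts at 11:35 + 117 min = 13:32.
The headliner starts at 11:35 and the encore starts at 13:32, so the headliner is first.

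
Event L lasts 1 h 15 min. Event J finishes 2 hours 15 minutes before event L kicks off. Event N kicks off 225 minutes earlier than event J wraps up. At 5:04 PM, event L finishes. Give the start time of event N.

Event L starts at 5:04 PM − 75 min = 3:49 PM.
Event J ends at 3:49 PM − 135 min = 1:34 PM.
Event N starts at 1:34 PM − 225 min = 9:49 AM.

9:49 AM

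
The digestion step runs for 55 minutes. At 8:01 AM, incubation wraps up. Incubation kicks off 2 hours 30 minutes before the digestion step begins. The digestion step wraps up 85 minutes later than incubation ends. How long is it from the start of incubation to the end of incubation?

120 minutes

The digestion step ends at 8:01 AM + 85 min = 9:26 AM.
The digestion step starts at 9:26 AM − 55 min = 8:31 AM.
Incubation starts at 8:31 AM − 150 min = 6:01 AM.
From 6:01 AM to 8:01 AM is 120 minutes.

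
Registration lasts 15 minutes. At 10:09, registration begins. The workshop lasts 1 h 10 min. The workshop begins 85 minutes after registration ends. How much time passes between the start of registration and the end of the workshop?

2 hours 50 minutes

Registration ends at 10:09 + 15 min = 10:24.
The workshop starts at 10:24 + 85 min = 11:49.
The workshop ends at 11:49 + 70 min = 12:59.
From 10:09 to 12:59 is 2 hours 50 minutes.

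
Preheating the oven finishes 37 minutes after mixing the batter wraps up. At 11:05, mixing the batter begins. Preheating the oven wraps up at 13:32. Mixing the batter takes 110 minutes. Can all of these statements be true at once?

Yes

Mixing the batter ends at 11:05 + 110 min = 12:55.
Preheating the oven ends at 12:55 + 37 min = 13:32.
That matches the stated 13:32, so the schedule is consistent.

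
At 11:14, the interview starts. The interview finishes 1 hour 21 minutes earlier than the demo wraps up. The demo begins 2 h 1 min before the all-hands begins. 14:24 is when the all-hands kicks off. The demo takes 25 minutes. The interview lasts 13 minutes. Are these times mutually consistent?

The demo starts at 14:24 − 121 min = 12:23.
The demo ends at 12:23 + 25 min = 12:48.
The interview ends at 12:48 − 81 min = 11:27.
The interview starts at 11:27 − 13 min = 11:14.
That matches the stated 11:14, so the schedule is consistent.

Yes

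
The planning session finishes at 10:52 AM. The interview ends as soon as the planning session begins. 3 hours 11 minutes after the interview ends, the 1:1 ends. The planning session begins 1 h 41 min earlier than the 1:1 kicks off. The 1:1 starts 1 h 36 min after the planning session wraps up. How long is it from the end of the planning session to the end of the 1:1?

The 1:1 starts at 10:52 AM + 96 min = 12:28 PM.
The planning session starts at 12:28 PM − 101 min = 10:47 AM.
So the interview ends at 10:47 AM.
The 1:1 ends at 10:47 AM + 191 min = 1:58 PM.
From 10:52 AM to 1:58 PM is 186 minutes.

186 minutes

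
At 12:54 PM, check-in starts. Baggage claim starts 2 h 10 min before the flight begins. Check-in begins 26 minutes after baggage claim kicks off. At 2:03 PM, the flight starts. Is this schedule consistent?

Baggage claim starts at 2:03 PM − 130 min = 11:53 AM.
Check-in starts at 11:53 AM + 26 min = 12:19 PM.
But check-in is also said to start at 12:54 PM — a 35-minute conflict.

No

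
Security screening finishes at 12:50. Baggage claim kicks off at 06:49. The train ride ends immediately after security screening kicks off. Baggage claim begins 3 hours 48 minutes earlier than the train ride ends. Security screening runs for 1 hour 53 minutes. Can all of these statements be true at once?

Security screening starts at 12:50 − 113 min = 10:57.
So the train ride ends at 10:57.
Baggage claim starts at 10:57 − 228 min = 07:09.
But baggage claim is also said to start at 06:49 — a 20-minute conflict.

No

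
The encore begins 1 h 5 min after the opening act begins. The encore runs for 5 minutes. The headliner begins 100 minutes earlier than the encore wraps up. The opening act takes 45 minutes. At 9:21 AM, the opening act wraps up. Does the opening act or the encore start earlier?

the opening act

The opening act starts at 9:21 AM − 45 min = 8:36 AM.
The encore starts at 8:36 AM + 65 min = 9:41 AM.
The opening act starts at 8:36 AM and the encore starts at 9:41 AM, so the opening act is first.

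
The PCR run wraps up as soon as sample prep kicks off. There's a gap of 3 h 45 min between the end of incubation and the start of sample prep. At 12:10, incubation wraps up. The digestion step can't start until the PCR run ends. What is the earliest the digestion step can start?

15:55

Sample prep starts at 12:10 + 225 min = 15:55.
So the PCR run ends at 15:55.
The digestion step is bounded by the PCR run, so the earliest it can start is 15:55.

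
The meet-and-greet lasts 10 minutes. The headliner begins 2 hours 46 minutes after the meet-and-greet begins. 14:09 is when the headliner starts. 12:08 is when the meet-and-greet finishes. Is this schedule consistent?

No

The meet-and-greet starts at 12:08 − 10 min = 11:58.
The headliner starts at 11:58 + 166 min = 14:44.
But the headliner is also said to start at 14:09 — a 35-minute conflict.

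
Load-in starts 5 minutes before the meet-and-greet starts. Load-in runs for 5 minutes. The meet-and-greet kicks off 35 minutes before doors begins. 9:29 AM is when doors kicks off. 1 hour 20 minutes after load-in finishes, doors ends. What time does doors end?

10:14 AM

The meet-and-greet starts at 9:29 AM − 35 min = 8:54 AM.
Load-in starts at 8:54 AM − 5 min = 8:49 AM.
Load-in ends at 8:49 AM + 5 min = 8:54 AM.
Doors ends at 8:54 AM + 80 min = 10:14 AM.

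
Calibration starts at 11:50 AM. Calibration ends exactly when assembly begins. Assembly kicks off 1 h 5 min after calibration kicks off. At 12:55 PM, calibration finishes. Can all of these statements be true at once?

Assembly starts at 11:50 AM + 65 min = 12:55 PM.
So calibration ends at 12:55 PM.
That matches the stated 12:55 PM, so the schedule is consistent.

Yes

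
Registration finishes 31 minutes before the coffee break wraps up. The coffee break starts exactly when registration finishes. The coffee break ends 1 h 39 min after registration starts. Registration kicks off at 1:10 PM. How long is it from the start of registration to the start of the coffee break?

The coffee break ends at 1:10 PM + 99 min = 2:49 PM.
Registration ends at 2:49 PM − 31 min = 2:18 PM.
So the coffee break starts at 2:18 PM.
From 1:10 PM to 2:18 PM is 1 hour 8 minutes.

1 hour 8 minutes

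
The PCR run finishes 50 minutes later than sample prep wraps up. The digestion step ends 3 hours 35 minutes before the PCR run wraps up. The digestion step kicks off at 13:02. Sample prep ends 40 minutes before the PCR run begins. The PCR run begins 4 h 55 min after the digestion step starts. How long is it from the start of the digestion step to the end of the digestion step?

1 hour 30 minutes

The PCR run starts at 13:02 + 295 min = 17:57.
Sample prep ends at 17:57 − 40 min = 17:17.
The PCR run ends at 17:17 + 50 min = 18:07.
The digestion step ends at 18:07 − 215 min = 14:32.
From 13:02 to 14:32 is 1 hour 30 minutes.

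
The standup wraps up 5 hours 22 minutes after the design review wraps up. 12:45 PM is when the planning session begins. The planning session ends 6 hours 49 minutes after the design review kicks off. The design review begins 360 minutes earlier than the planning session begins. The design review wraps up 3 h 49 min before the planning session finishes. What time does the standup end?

3:07 PM

The design review starts at 12:45 PM − 360 min = 6:45 AM.
The planning session ends at 6:45 AM + 409 min = 1:34 PM.
The design review ends at 1:34 PM − 229 min = 9:45 AM.
The standup ends at 9:45 AM + 322 min = 3:07 PM.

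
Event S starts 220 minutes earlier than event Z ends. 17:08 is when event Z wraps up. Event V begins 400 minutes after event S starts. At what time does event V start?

Event S starts at 17:08 − 220 min = 13:28.
Event V starts at 13:28 + 400 min = 20:08.

20:08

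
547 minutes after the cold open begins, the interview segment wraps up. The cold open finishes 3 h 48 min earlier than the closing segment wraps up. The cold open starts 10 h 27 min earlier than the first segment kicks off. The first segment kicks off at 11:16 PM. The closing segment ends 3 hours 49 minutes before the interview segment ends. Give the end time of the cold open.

The cold open starts at 11:16 PM − 627 min = 12:49 PM.
The interview segment ends at 12:49 PM + 547 min = 9:56 PM.
The closing segment ends at 9:56 PM − 229 min = 6:07 PM.
The cold open ends at 6:07 PM − 228 min = 2:19 PM.

2:19 PM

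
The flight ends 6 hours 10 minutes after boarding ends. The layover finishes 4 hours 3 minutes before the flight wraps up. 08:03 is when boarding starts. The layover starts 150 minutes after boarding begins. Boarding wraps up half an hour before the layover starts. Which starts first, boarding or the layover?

boarding

The layover starts at 08:03 + 150 min = 10:33.
Boarding starts at 08:03 and the layover starts at 10:33, so boarding is first.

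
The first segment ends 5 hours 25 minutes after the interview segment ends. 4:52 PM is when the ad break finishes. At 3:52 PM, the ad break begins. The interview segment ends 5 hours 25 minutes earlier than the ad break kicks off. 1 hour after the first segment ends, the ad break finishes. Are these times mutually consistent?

The interview segment ends at 3:52 PM − 325 min = 10:27 AM.
The first segment ends at 10:27 AM + 325 min = 3:52 PM.
The ad break ends at 3:52 PM + 60 min = 4:52 PM.
That matches the stated 4:52 PM, so the schedule is consistent.

Yes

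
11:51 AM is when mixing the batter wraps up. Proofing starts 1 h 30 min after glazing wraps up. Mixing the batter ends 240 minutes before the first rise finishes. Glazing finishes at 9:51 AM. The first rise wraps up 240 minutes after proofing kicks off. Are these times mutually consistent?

No

Proofing starts at 9:51 AM + 90 min = 11:21 AM.
The first rise ends at 11:21 AM + 240 min = 3:21 PM.
Mixing the batter ends at 3:21 PM − 240 min = 11:21 AM.
But mixing the batter is also said to end at 11:51 AM — a 30-minute conflict.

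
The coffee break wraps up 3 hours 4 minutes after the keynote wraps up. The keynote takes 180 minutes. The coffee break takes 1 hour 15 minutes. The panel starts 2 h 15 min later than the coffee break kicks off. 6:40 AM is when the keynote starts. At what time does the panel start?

The keynote ends at 6:40 AM + 180 min = 9:40 AM.
The coffee break ends at 9:40 AM + 184 min = 12:44 PM.
The coffee break starts at 12:44 PM − 75 min = 11:29 AM.
The panel starts at 11:29 AM + 135 min = 1:44 PM.

1:44 PM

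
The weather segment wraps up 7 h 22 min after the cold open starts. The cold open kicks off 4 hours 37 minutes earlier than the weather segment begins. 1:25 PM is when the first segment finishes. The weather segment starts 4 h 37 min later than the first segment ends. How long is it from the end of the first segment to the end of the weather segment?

7 hours 22 minutes

The weather segment starts at 1:25 PM + 277 min = 6:02 PM.
The cold open starts at 6:02 PM − 277 min = 1:25 PM.
The weather segment ends at 1:25 PM + 442 min = 8:47 PM.
From 1:25 PM to 8:47 PM is 7 hours 22 minutes.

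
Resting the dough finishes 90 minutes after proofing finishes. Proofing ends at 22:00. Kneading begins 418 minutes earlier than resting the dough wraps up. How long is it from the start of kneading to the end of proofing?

5 hours 28 minutes

Resting the dough ends at 22:00 + 90 min = 23:30.
Kneading starts at 23:30 − 418 min = 16:32.
From 16:32 to 22:00 is 5 hours 28 minutes.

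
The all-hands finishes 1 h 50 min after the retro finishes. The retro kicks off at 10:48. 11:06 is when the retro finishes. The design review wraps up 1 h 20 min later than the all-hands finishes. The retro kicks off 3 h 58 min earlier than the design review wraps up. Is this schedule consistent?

The all-hands ends at 11:06 + 110 min = 12:56.
The design review ends at 12:56 + 80 min = 14:16.
The retro starts at 14:16 − 238 min = 10:18.
But the retro is also said to start at 10:48 — a 30-minute conflict.

No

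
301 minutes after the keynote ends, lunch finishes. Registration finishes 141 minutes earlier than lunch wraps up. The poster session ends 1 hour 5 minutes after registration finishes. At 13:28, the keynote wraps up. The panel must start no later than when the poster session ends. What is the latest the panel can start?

Lunch ends at 13:28 + 301 min = 18:29.
Registration ends at 18:29 − 141 min = 16:08.
The poster session ends at 16:08 + 65 min = 17:13.
The panel is bounded by the poster session, so the latest it can start is 17:13.

17:13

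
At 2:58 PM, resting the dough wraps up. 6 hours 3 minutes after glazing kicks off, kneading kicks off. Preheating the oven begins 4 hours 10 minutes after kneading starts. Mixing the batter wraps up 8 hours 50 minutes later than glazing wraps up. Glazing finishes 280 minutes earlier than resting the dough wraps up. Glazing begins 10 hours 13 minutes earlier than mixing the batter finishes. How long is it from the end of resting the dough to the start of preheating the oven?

Glazing ends at 2:58 PM − 280 min = 10:18 AM.
Mixing the batter ends at 10:18 AM + 530 min = 7:08 PM.
Glazing starts at 7:08 PM − 613 min = 8:55 AM.
Kneading starts at 8:55 AM + 363 min = 2:58 PM.
Preheating the oven starts at 2:58 PM + 250 min = 7:08 PM.
From 2:58 PM to 7:08 PM is 4 h 10 min.

4 h 10 min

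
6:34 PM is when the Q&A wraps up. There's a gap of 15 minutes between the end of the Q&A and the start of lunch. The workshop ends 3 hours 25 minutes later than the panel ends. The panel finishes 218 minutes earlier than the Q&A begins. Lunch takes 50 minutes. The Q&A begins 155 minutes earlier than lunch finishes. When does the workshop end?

Lunch starts at 6:34 PM + 15 min = 6:49 PM.
Lunch ends at 6:49 PM + 50 min = 7:39 PM.
The Q&A starts at 7:39 PM − 155 min = 5:04 PM.
The panel ends at 5:04 PM − 218 min = 1:26 PM.
The workshop ends at 1:26 PM + 205 min = 4:51 PM.

4:51 PM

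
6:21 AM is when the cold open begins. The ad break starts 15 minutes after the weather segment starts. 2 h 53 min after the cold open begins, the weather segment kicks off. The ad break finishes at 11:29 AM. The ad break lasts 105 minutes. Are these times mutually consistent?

The weather segment starts at 6:21 AM + 173 min = 9:14 AM.
The ad break starts at 9:14 AM + 15 min = 9:29 AM.
The ad break ends at 9:29 AM + 105 min = 11:14 AM.
But the ad break is also said to end at 11:29 AM — a 15-minute conflict.

No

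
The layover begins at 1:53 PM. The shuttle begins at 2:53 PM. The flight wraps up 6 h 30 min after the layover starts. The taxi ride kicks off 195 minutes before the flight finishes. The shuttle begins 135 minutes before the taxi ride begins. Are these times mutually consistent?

The flight ends at 1:53 PM + 390 min = 8:23 PM.
The taxi ride starts at 8:23 PM − 195 min = 5:08 PM.
The shuttle starts at 5:08 PM − 135 min = 2:53 PM.
That matches the stated 2:53 PM, so the schedule is consistent.

Yes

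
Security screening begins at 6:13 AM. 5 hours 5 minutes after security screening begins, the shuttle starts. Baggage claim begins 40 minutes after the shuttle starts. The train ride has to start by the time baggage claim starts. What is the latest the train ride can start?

11:58 AM

The shuttle starts at 6:13 AM + 305 min = 11:18 AM.
Baggage claim starts at 11:18 AM + 40 min = 11:58 AM.
The train ride is bounded by baggage claim, so the latest it can start is 11:58 AM.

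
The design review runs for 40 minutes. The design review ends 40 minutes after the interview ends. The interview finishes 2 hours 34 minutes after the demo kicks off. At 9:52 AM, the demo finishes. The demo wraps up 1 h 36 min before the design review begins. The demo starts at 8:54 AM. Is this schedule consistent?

Yes

The interview ends at 8:54 AM + 154 min = 11:28 AM.
The design review ends at 11:28 AM + 40 min = 12:08 PM.
The design review starts at 12:08 PM − 40 min = 11:28 AM.
The demo ends at 11:28 AM − 96 min = 9:52 AM.
That matches the stated 9:52 AM, so the schedule is consistent.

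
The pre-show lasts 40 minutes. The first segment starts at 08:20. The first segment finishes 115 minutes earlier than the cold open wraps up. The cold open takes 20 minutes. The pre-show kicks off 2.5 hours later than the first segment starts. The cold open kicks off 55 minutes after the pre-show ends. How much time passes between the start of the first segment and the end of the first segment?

The pre-show starts at 08:20 + 150 min = 10:50.
The pre-show ends at 10:50 + 40 min = 11:30.
The cold open starts at 11:30 + 55 min = 12:25.
The cold open ends at 12:25 + 20 min = 12:45.
The first segment ends at 12:45 − 115 min = 10:50.
From 08:20 to 10:50 is 2 h 30 min.

2 h 30 min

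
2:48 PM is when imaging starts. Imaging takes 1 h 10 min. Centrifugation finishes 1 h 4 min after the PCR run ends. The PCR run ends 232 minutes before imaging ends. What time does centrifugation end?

Imaging ends at 2:48 PM + 70 min = 3:58 PM.
The PCR run ends at 3:58 PM − 232 min = 12:06 PM.
Centrifugation ends at 12:06 PM + 64 min = 1:10 PM.

1:10 PM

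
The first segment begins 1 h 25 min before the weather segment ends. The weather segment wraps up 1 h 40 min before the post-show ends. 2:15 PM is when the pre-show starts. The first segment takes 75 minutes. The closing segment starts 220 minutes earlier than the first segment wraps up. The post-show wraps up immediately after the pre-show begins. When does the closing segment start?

The post-show ends at 2:15 PM.
The weather segment ends at 2:15 PM − 100 min = 12:35 PM.
The first segment starts at 12:35 PM − 85 min = 11:10 AM.
The first segment ends at 11:10 AM + 75 min = 12:25 PM.
The closing segment starts at 12:25 PM − 220 min = 8:45 AM.

8:45 AM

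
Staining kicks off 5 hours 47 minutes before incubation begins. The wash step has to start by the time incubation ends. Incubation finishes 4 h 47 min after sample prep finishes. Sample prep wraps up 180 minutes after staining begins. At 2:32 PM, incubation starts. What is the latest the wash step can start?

4:32 PM

Staining starts at 2:32 PM − 347 min = 8:45 AM.
Sample prep ends at 8:45 AM + 180 min = 11:45 AM.
Incubation ends at 11:45 AM + 287 min = 4:32 PM.
The wash step is bounded by incubation, so the latest it can start is 4:32 PM.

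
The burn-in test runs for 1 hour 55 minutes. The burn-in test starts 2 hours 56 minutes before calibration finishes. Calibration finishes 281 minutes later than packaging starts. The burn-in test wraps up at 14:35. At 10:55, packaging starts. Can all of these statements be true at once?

Calibration ends at 10:55 + 281 min = 15:36.
The burn-in test starts at 15:36 − 176 min = 12:40.
The burn-in test ends at 12:40 + 115 min = 14:35.
That matches the stated 14:35, so the schedule is consistent.

Yes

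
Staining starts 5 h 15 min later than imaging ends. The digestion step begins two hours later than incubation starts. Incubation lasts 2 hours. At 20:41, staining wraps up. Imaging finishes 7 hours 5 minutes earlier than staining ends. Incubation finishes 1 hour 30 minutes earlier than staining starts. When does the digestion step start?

17:21

Imaging ends at 20:41 − 425 min = 13:36.
Staining starts at 13:36 + 315 min = 18:51.
Incubation ends at 18:51 − 90 min = 17:21.
Incubation starts at 17:21 − 120 min = 15:21.
The digestion step starts at 15:21 + 120 min = 17:21.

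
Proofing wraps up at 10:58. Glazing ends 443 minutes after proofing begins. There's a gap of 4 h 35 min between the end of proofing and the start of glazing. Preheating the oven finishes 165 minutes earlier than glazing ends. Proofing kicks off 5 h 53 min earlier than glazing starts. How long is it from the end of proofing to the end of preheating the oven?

Glazing starts at 10:58 + 275 min = 15:33.
Proofing starts at 15:33 − 353 min = 09:40.
Glazing ends at 09:40 + 443 min = 17:03.
Preheating the oven ends at 17:03 − 165 min = 14:18.
From 10:58 to 14:18 is 3 h 20 min.

3 h 20 min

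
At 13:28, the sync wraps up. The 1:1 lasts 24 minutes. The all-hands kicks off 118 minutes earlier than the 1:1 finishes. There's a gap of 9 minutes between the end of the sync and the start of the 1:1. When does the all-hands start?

The 1:1 starts at 13:28 + 9 min = 13:37.
The 1:1 ends at 13:37 + 24 min = 14:01.
The all-hands starts at 14:01 − 118 min = 12:03.

12:03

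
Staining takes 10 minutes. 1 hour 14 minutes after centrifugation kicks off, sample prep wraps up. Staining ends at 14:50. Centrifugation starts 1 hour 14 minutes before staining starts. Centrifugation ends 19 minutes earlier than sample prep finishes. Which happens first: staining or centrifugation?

Staining starts at 14:50 − 10 min = 14:40.
Centrifugation starts at 14:40 − 74 min = 13:26.
Staining starts at 14:40 and centrifugation starts at 13:26, so centrifugation is first.

centrifugation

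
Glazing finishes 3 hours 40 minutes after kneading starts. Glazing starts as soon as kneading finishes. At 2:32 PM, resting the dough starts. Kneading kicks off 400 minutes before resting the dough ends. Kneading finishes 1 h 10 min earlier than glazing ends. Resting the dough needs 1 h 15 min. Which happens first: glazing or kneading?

Resting the dough ends at 2:32 PM + 75 min = 3:47 PM.
Kneading starts at 3:47 PM − 400 min = 9:07 AM.
Glazing ends at 9:07 AM + 220 min = 12:47 PM.
Kneading ends at 12:47 PM − 70 min = 11:37 AM.
So glazing starts at 11:37 AM.
Glazing starts at 11:37 AM and kneading starts at 9:07 AM, so kneading is first.

kneading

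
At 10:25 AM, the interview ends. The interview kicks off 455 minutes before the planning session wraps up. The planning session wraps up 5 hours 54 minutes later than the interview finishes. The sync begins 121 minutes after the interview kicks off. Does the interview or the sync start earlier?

the interview

The planning session ends at 10:25 AM + 354 min = 4:19 PM.
The interview starts at 4:19 PM − 455 min = 8:44 AM.
The sync starts at 8:44 AM + 121 min = 10:45 AM.
The interview starts at 8:44 AM and the sync starts at 10:45 AM, so the interview is first.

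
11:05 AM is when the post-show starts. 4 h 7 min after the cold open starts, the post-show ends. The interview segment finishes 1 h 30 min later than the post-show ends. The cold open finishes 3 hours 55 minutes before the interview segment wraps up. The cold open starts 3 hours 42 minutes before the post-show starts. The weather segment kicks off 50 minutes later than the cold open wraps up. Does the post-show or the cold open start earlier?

the cold open

The cold open starts at 11:05 AM − 222 min = 7:23 AM.
The post-show starts at 11:05 AM and the cold open starts at 7:23 AM, so the cold open is first.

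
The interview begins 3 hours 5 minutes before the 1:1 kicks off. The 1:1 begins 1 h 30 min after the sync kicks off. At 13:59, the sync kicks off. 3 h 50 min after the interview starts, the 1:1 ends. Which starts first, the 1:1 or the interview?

the interview

The 1:1 starts at 13:59 + 90 min = 15:29.
The interview starts at 15:29 − 185 min = 12:24.
The 1:1 starts at 15:29 and the interview starts at 12:24, so the interview is first.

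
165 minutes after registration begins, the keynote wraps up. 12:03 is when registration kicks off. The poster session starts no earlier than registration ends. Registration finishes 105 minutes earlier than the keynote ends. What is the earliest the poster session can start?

13:03

The keynote ends at 12:03 + 165 min = 14:48.
Registration ends at 14:48 − 105 min = 13:03.
The poster session is bounded by registration, so the earliest it can start is 13:03.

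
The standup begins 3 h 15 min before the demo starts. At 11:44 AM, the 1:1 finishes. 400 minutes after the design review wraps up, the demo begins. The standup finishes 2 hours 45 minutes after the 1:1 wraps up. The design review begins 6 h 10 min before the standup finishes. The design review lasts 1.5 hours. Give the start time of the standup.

1:14 PM

The standup ends at 11:44 AM + 165 min = 2:29 PM.
The design review starts at 2:29 PM − 370 min = 8:19 AM.
The design review ends at 8:19 AM + 90 min = 9:49 AM.
The demo starts at 9:49 AM + 400 min = 4:29 PM.
The standup starts at 4:29 PM − 195 min = 1:14 PM.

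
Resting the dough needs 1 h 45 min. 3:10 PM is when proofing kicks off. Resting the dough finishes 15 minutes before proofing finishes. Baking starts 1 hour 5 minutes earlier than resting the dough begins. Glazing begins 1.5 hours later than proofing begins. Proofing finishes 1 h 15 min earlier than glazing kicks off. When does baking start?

12:20 PM

Glazing starts at 3:10 PM + 90 min = 4:40 PM.
Proofing ends at 4:40 PM − 75 min = 3:25 PM.
Resting the dough ends at 3:25 PM − 15 min = 3:10 PM.
Resting the dough starts at 3:10 PM − 105 min = 1:25 PM.
Baking starts at 1:25 PM − 65 min = 12:20 PM.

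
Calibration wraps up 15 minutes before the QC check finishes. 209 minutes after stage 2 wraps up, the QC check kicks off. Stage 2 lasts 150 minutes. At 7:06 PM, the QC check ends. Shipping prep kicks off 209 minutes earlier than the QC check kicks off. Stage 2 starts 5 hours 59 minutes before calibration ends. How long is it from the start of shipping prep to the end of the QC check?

224 minutes

Calibration ends at 7:06 PM − 15 min = 6:51 PM.
Stage 2 starts at 6:51 PM − 359 min = 12:52 PM.
Stage 2 ends at 12:52 PM + 150 min = 3:22 PM.
The QC check starts at 3:22 PM + 209 min = 6:51 PM.
Shipping prep starts at 6:51 PM − 209 min = 3:22 PM.
From 3:22 PM to 7:06 PM is 224 minutes.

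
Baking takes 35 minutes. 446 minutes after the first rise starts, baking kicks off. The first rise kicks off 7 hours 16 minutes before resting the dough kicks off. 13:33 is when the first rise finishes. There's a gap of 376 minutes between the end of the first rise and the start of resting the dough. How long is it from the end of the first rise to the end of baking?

7 h 1 min

Resting the dough starts at 13:33 + 376 min = 19:49.
The first rise starts at 19:49 − 436 min = 12:33.
Baking starts at 12:33 + 446 min = 19:59.
Baking ends at 19:59 + 35 min = 20:34.
From 13:33 to 20:34 is 7 h 1 min.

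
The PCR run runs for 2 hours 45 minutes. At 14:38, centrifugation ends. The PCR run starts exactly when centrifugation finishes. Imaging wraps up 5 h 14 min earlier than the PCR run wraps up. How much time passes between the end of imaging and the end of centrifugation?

The PCR run starts at 14:38.
The PCR run ends at 14:38 + 165 min = 17:23.
Imaging ends at 17:23 − 314 min = 12:09.
From 12:09 to 14:38 is 2 h 29 min.

2 h 29 min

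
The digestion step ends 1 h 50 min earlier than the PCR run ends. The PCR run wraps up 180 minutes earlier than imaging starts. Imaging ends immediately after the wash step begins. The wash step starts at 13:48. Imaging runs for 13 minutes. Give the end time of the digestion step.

Imaging ends at 13:48.
Imaging starts at 13:48 − 13 min = 13:35.
The PCR run ends at 13:35 − 180 min = 10:35.
The digestion step ends at 10:35 − 110 min = 08:45.

08:45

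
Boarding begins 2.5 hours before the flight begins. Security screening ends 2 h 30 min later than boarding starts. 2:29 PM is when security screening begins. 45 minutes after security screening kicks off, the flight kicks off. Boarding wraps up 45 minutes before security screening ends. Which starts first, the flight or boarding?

boarding

The flight starts at 2:29 PM + 45 min = 3:14 PM.
Boarding starts at 3:14 PM − 150 min = 12:44 PM.
The flight starts at 3:14 PM and boarding starts at 12:44 PM, so boarding is first.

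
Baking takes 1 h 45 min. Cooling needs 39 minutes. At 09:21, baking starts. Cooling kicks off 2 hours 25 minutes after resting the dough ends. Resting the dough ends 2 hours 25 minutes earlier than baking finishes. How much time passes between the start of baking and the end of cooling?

Baking ends at 09:21 + 105 min = 11:06.
Resting the dough ends at 11:06 − 145 min = 08:41.
Cooling starts at 08:41 + 145 min = 11:06.
Cooling ends at 11:06 + 39 min = 11:45.
From 09:21 to 11:45 is 2 hours 24 minutes.

2 hours 24 minutes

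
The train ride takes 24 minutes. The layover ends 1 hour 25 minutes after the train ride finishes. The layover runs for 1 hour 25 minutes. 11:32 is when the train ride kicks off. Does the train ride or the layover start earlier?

the train ride

The train ride ends at 11:32 + 24 min = 11:56.
The layover ends at 11:56 + 85 min = 13:21.
The layover starts at 13:21 − 85 min = 11:56.
The train ride starts at 11:32 and the layover starts at 11:56, so the train ride is first.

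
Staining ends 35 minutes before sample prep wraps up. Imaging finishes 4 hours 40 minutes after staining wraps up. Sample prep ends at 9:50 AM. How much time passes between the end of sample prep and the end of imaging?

Staining ends at 9:50 AM − 35 min = 9:15 AM.
Imaging ends at 9:15 AM + 280 min = 1:55 PM.
From 9:50 AM to 1:55 PM is 4 h 5 min.

4 h 5 min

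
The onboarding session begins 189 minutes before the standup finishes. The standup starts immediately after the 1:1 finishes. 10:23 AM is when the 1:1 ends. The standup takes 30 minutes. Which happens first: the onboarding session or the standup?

The standup starts at 10:23 AM.
The standup ends at 10:23 AM + 30 min = 10:53 AM.
The onboarding session starts at 10:53 AM − 189 min = 7:44 AM.
The onboarding session starts at 7:44 AM and the standup starts at 10:23 AM, so the onboarding session is first.

the onboarding session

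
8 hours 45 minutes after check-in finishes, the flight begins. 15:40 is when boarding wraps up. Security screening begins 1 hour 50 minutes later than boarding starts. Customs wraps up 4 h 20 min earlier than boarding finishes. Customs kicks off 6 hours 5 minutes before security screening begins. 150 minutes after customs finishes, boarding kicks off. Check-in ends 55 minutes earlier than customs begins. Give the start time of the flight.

17:25

Customs ends at 15:40 − 260 min = 11:20.
Boarding starts at 11:20 + 150 min = 13:50.
Security screening starts at 13:50 + 110 min = 15:40.
Customs starts at 15:40 − 365 min = 09:35.
Check-in ends at 09:35 − 55 min = 08:40.
The flight starts at 08:40 + 525 min = 17:25.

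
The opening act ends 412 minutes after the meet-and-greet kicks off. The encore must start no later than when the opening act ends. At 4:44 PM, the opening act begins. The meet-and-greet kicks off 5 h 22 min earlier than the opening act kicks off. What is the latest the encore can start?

6:14 PM

The meet-and-greet starts at 4:44 PM − 322 min = 11:22 AM.
The opening act ends at 11:22 AM + 412 min = 6:14 PM.
The encore is bounded by the opening act, so the latest it can start is 6:14 PM.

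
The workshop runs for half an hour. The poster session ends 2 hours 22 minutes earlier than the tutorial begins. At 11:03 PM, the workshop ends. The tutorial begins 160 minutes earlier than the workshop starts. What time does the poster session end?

The workshop starts at 11:03 PM − 30 min = 10:33 PM.
The tutorial starts at 10:33 PM − 160 min = 7:53 PM.
The poster session ends at 7:53 PM − 142 min = 5:31 PM.

5:31 PM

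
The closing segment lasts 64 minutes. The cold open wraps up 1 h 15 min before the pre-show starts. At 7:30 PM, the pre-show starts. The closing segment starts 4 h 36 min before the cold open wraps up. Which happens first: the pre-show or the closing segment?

the closing segment

The cold open ends at 7:30 PM − 75 min = 6:15 PM.
The closing segment starts at 6:15 PM − 276 min = 1:39 PM.
The pre-show starts at 7:30 PM and the closing segment starts at 1:39 PM, so the closing segment is first.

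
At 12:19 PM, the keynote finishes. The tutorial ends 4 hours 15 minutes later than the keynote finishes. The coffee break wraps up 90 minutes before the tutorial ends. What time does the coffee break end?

The tutorial ends at 12:19 PM + 255 min = 4:34 PM.
The coffee break ends at 4:34 PM − 90 min = 3:04 PM.

3:04 PM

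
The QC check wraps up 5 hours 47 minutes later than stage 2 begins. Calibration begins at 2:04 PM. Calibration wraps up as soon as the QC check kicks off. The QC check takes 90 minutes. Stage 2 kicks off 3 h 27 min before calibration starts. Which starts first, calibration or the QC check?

calibration

Stage 2 starts at 2:04 PM − 207 min = 10:37 AM.
The QC check ends at 10:37 AM + 347 min = 4:24 PM.
The QC check starts at 4:24 PM − 90 min = 2:54 PM.
Calibration starts at 2:04 PM and the QC check starts at 2:54 PM, so calibration is first.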